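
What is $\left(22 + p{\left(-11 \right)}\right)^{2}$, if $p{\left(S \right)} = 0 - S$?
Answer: $1089$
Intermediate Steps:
$p{\left(S \right)} = - S$
$\left(22 + p{\left(-11 \right)}\right)^{2} = \left(22 - -11\right)^{2} = \left(22 + 11\right)^{2} = 33^{2} = 1089$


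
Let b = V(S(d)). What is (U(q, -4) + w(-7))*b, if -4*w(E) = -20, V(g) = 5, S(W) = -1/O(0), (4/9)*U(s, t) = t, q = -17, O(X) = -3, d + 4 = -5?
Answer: -20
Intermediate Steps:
d = -9 (d = -4 - 5 = -9)
U(s, t) = 9*t/4
S(W) = ⅓ (S(W) = -1/(-3) = -1*(-⅓) = ⅓)
w(E) = 5 (w(E) = -¼*(-20) = 5)
b = 5
(U(q, -4) + w(-7))*b = ((9/4)*(-4) + 5)*5 = (-9 + 5)*5 = -4*5 = -20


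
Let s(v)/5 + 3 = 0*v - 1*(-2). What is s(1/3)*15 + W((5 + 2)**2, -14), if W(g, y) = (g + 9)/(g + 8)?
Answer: -4217/57 ≈ -73.982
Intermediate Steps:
s(v) = -5 (s(v) = -15 + 5*(0*v - 1*(-2)) = -15 + 5*(0 + 2) = -15 + 5*2 = -15 + 10 = -5)
W(g, y) = (9 + g)/(8 + g)
s(1/3)*15 + W((5 + 2)**2, -14) = -5*15 + (9 + (5 + 2)**2)/(8 + (5 + 2)**2) = -75 + (9 + 7**2)/(8 + 7**2) = -75 + (9 + 49)/(8 + 49) = -75 + 58/57 = -4217/57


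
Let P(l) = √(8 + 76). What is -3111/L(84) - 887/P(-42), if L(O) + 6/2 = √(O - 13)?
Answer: -9333/62 - 3111*√71/62 - 887*√21/42 ≈ -670.11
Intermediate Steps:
P(l) = 2*√21 (P(l) = √84 = 2*√21)
L(O) = -3 + √(-13 + O) (L(O) = -3 + √(O - 13) = -3 + √(-13 + O))
-3111/L(84) - 887/P(-42) = -3111/(-3 + √(-13 + 84)) - 887*√21/42 = -3111/(-3 + √71) - 887*√21/42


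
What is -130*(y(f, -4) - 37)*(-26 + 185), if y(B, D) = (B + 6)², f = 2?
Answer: -558090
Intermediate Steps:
y(B, D) = (6 + B)²
-130*(y(f, -4) - 37)*(-26 + 185) = -130*((6 + 2)² - 37)*(-26 + 185) = -130*(8² - 37)*159 = -130*(64 - 37)*159 = -3510*159 = -130*4293 = -558090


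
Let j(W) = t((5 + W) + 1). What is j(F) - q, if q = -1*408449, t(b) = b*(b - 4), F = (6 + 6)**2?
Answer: 430349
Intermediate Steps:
F = 144 (F = 12**2 = 144)
t(b) = b*(-4 + b)
j(W) = (2 + W)*(6 + W) (j(W) = ((5 + W) + 1)*(-4 + ((5 + W) + 1)) = (6 + W)*(-4 + (6 + W)) = (6 + W)*(2 + W) = (2 + W)*(6 + W))
q = -408449
j(F) - q = (2 + 144)*(6 + 144) - 1*(-408449) = 146*150 + 408449 = 21900 + 408449 = 430349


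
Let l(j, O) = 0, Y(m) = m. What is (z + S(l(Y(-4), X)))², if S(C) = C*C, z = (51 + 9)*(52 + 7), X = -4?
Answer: 12531600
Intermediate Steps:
z = 3540 (z = 60*59 = 3540)
S(C) = C²
(z + S(l(Y(-4), X)))² = (3540 + 0²)² = (3540 + 0)² = 3540² = 12531600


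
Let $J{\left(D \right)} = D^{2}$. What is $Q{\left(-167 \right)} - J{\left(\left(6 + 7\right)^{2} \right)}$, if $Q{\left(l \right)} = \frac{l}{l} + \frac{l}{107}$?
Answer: $- \frac{3056087}{107} \approx -28562.0$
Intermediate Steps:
$Q{\left(l \right)} = 1 + \frac{l}{107}$ ($Q{\left(l \right)} = 1 + l \frac{1}{107} = 1 + \frac{l}{107}$)
$Q{\left(-167 \right)} - J{\left(\left(6 + 7\right)^{2} \right)} = \left(1 + \frac{1}{107} \left(-167\right)\right) - \left(\left(6 + 7\right)^{2}\right)^{2} = \left(1 - \frac{167}{107}\right) - \left(13^{2}\right)^{2} = - \frac{60}{107} - 169^{2} = - \frac{60}{107} - 28561 = - \frac{3056087}{107}$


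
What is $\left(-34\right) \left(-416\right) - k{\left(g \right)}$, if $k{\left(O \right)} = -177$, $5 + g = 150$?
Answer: $14321$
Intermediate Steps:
$g = 145$ ($g = -5 + 150 = 145$)
$\left(-34\right) \left(-416\right) - k{\left(g \right)} = \left(-34\right) \left(-416\right) - -177 = 14144 + 177 = 14321$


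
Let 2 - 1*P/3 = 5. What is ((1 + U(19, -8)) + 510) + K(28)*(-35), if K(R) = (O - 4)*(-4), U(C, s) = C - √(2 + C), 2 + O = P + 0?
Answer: -1570 - √21 ≈ -1574.6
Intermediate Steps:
P = -9 (P = 6 - 3*5 = 6 - 15 = -9)
O = -11 (O = -2 + (-9 + 0) = -2 - 9 = -11)
K(R) = 60 (K(R) = (-11 - 4)*(-4) = -15*(-4) = 60)
((1 + U(19, -8)) + 510) + K(28)*(-35) = ((1 + (19 - √(2 + 19))) + 510) + 60*(-35) = ((1 + (19 - √21)) + 510) - 2100 = ((20 - √21) + 510) - 2100 = (530 - √21) - 2100 = -1570 - √21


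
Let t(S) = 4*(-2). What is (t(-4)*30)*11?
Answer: -2640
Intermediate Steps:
t(S) = -8
(t(-4)*30)*11 = -8*30*11 = -240*11 = -2640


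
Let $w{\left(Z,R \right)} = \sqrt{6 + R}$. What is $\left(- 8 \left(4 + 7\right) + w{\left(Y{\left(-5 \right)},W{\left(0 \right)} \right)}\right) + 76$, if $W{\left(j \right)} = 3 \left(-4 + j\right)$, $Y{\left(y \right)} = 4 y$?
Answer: $-12 + i \sqrt{6} \approx -12.0 + 2.4495 i$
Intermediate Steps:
$W{\left(j \right)} = -12 + 3 j$
$\left(- 8 \left(4 + 7\right) + w{\left(Y{\left(-5 \right)},W{\left(0 \right)} \right)}\right) + 76 = \left(- 8 \left(4 + 7\right) + \sqrt{6 + \left(-12 + 3 \cdot 0\right)}\right) + 76 = \left(\left(-8\right) 11 + \sqrt{6 + \left(-12 + 0\right)}\right) + 76 = \left(-88 + \sqrt{6 - 12}\right) + 76 = \left(-88 + \sqrt{-6}\right) + 76 = \left(-88 + i \sqrt{6}\right) + 76 = -12 + i \sqrt{6}$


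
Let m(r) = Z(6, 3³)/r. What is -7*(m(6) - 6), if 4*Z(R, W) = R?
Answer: 161/4 ≈ 40.250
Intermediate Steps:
Z(R, W) = R/4
m(r) = 3/(2*r) (m(r) = ((¼)*6)/r = 3/(2*r))
-7*(m(6) - 6) = -7*((3/2)/6 - 6) = -7*((3/2)*(⅙) - 6) = -7*(¼ - 6) = -7*(-23/4) = 161/4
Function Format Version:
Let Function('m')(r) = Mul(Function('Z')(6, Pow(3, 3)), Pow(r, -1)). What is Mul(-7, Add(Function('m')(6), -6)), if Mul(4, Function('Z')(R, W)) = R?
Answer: Rational(161, 4) ≈ 40.250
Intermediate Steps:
Function('Z')(R, W) = Mul(Rational(1, 4), R)
Function('m')(r) = Mul(Rational(3, 2), Pow(r, -1)) (Function('m')(r) = Mul(Mul(Rational(1, 4), 6), Pow(r, -1)) = Mul(Rational(3, 2), Pow(r, -1)))
Mul(-7, Add(Function('m')(6), -6)) = Mul(-7, Add(Mul(Rational(3, 2), Pow(6, -1)), -6)) = Mul(-7, Add(Mul(Rational(3, 2), Rational(1, 6)), -6)) = Mul(-7, Add(Rational(1, 4), -6)) = Mul(-7, Rational(-23, 4)) = Rational(161, 4)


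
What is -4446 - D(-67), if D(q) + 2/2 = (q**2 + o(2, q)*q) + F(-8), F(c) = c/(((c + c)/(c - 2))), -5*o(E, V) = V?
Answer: -40156/5 ≈ -8031.2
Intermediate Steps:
o(E, V) = -V/5
F(c) = -1 + c/2 (F(c) = c/(((2*c)/(-2 + c))) = c/((2*c/(-2 + c))) = c*((-2 + c)/(2*c)) = -1 + c/2)
D(q) = -6 + 4*q**2/5 (D(q) = -1 + ((q**2 + (-q/5)*q) + (-1 + (1/2)*(-8))) = -1 + ((q**2 - q**2/5) + (-1 - 4)) = -1 + (4*q**2/5 - 5) = -1 + (-5 + 4*q**2/5) = -6 + 4*q**2/5)
-4446 - D(-67) = -4446 - (-6 + (4/5)*(-67)**2) = -4446 - (-6 + (4/5)*4489) = -4446 - (-6 + 17956/5) = -4446 - 1*17926/5 = -4446 - 17926/5 = -40156/5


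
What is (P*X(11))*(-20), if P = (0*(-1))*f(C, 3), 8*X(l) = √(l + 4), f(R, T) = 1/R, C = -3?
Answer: 0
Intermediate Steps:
f(R, T) = 1/R
X(l) = √(4 + l)/8 (X(l) = √(l + 4)/8 = √(4 + l)/8)
P = 0 (P = (0*(-1))/(-3) = 0*(-⅓) = 0)
(P*X(11))*(-20) = (0*(√(4 + 11)/8))*(-20) = (0*(√15/8))*(-20) = 0*(-20) = 0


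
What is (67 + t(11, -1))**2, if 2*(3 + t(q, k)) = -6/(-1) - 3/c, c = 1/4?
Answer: 3721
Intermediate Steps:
c = 1/4 ≈ 0.25000
t(q, k) = -6 (t(q, k) = -3 + (-6/(-1) - 3/1/4)/2 = -3 + (-6*(-1) - 3*4)/2 = -3 + (6 - 12)/2 = -3 + (1/2)*(-6) = -3 - 3 = -6)
(67 + t(11, -1))**2 = (67 - 6)**2 = 61**2 = 3721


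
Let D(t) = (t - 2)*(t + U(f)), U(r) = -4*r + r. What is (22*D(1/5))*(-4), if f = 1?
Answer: -11088/25 ≈ -443.52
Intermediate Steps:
U(r) = -3*r
D(t) = (-3 + t)*(-2 + t) (D(t) = (t - 2)*(t - 3*1) = (-2 + t)*(t - 3) = (-2 + t)*(-3 + t) = (-3 + t)*(-2 + t))
(22*D(1/5))*(-4) = (22*(6 + (1/5)**2 - 5/5))*(-4) = (22*(6 + (1/5)**2 - 5*1/5))*(-4) = (22*(6 + 1/25 - 1))*(-4) = (22*(126/25))*(-4) = (2772/25)*(-4) = -11088/25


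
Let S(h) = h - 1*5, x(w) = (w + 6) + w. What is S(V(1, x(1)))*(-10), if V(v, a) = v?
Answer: 40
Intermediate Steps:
x(w) = 6 + 2*w (x(w) = (6 + w) + w = 6 + 2*w)
S(h) = -5 + h (S(h) = h - 5 = -5 + h)
S(V(1, x(1)))*(-10) = (-5 + 1)*(-10) = -4*(-10) = 40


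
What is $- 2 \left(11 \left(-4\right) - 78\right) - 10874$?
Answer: $-10630$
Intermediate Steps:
$- 2 \left(11 \left(-4\right) - 78\right) - 10874 = - 2 \left(-44 - 78\right) - 10874 = \left(-2\right) \left(-122\right) - 10874 = 244 - 10874 = -10630$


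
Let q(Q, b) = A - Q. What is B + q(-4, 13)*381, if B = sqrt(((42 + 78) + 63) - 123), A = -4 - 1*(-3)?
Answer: 1143 + 2*sqrt(15) ≈ 1150.7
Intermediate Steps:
A = -1 (A = -4 + 3 = -1)
B = 2*sqrt(15) (B = sqrt((120 + 63) - 123) = sqrt(183 - 123) = sqrt(60) = 2*sqrt(15) ≈ 7.7460)
q(Q, b) = -1 - Q
B + q(-4, 13)*381 = 2*sqrt(15) + (-1 - 1*(-4))*381 = 2*sqrt(15) + (-1 + 4)*381 = 2*sqrt(15) + 3*381 = 2*sqrt(15) + 1143 = 1143 + 2*sqrt(15)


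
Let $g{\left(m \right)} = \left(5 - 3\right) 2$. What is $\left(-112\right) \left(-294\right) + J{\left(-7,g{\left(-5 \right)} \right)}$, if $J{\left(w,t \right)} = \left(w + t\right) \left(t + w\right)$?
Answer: $32937$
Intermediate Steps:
$g{\left(m \right)} = 4$ ($g{\left(m \right)} = 2 \cdot 2 = 4$)
$J{\left(w,t \right)} = \left(t + w\right)^{2}$ ($J{\left(w,t \right)} = \left(t + w\right) \left(t + w\right) = \left(t + w\right)^{2}$)
$\left(-112\right) \left(-294\right) + J{\left(-7,g{\left(-5 \right)} \right)} = \left(-112\right) \left(-294\right) + \left(4 - 7\right)^{2} = 32928 + \left(-3\right)^{2} = 32928 + 9 = 32937$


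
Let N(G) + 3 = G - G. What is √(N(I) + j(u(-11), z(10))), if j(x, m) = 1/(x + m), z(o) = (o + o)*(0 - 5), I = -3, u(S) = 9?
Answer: I*√24934/91 ≈ 1.7352*I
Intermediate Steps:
N(G) = -3 (N(G) = -3 + (G - G) = -3 + 0 = -3)
z(o) = -10*o (z(o) = (2*o)*(-5) = -10*o)
j(x, m) = 1/(m + x)
√(N(I) + j(u(-11), z(10))) = √(-3 + 1/(-10*10 + 9)) = √(-3 + 1/(-100 + 9)) = √(-3 + 1/(-91)) = √(-3 - 1/91) = √(-274/91) = I*√24934/91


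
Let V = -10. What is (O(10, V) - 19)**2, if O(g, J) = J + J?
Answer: 1521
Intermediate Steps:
O(g, J) = 2*J
(O(10, V) - 19)**2 = (2*(-10) - 19)**2 = (-20 - 19)**2 = (-39)**2 = 1521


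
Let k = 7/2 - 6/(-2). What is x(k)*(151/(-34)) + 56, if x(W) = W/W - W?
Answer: 5469/68 ≈ 80.427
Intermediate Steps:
k = 13/2 (k = 7*(½) - 6*(-½) = 7/2 + 3 = 13/2 ≈ 6.5000)
x(W) = 1 - W
x(k)*(151/(-34)) + 56 = (1 - 1*13/2)*(151/(-34)) + 56 = (1 - 13/2)*(151*(-1/34)) + 56 = -11/2*(-151/34) + 56 = 1661/68 + 56 = 5469/68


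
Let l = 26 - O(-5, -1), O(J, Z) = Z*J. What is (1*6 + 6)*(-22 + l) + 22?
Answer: 10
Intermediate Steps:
O(J, Z) = J*Z
l = 21 (l = 26 - (-5)*(-1) = 26 - 1*5 = 26 - 5 = 21)
(1*6 + 6)*(-22 + l) + 22 = (1*6 + 6)*(-22 + 21) + 22 = (6 + 6)*(-1) + 22 = 12*(-1) + 22 = -12 + 22 = 10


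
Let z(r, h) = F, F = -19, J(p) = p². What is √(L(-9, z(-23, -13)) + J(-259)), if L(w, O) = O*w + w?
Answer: √67243 ≈ 259.31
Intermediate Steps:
z(r, h) = -19
L(w, O) = w + O*w
√(L(-9, z(-23, -13)) + J(-259)) = √(-9*(1 - 19) + (-259)²) = √(-9*(-18) + 67081) = √(162 + 67081) = √67243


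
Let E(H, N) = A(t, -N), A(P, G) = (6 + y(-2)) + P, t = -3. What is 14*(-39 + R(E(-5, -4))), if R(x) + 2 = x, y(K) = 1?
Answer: -518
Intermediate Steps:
A(P, G) = 7 + P (A(P, G) = (6 + 1) + P = 7 + P)
E(H, N) = 4 (E(H, N) = 7 - 3 = 4)
R(x) = -2 + x
14*(-39 + R(E(-5, -4))) = 14*(-39 + (-2 + 4)) = 14*(-39 + 2) = 14*(-37) = -518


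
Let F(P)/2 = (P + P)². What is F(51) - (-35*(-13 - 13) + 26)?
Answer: 19872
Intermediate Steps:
F(P) = 8*P² (F(P) = 2*(P + P)² = 2*(2*P)² = 2*(4*P²) = 8*P²)
F(51) - (-35*(-13 - 13) + 26) = 8*51² - (-35*(-13 - 13) + 26) = 8*2601 - (-35*(-26) + 26) = 20808 - (910 + 26) = 20808 - 1*936 = 20808 - 936 = 19872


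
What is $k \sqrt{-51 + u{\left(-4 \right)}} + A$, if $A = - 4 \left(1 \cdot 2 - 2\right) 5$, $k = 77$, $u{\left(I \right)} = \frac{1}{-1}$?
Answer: $154 i \sqrt{13} \approx 555.25 i$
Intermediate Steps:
$u{\left(I \right)} = -1$
$A = 0$ ($A = - 4 \left(2 - 2\right) 5 = \left(-4\right) 0 \cdot 5 = 0 \cdot 5 = 0$)
$k \sqrt{-51 + u{\left(-4 \right)}} + A = 77 \sqrt{-51 - 1} + 0 = 77 \sqrt{-52} + 0 = 77 \cdot 2 i \sqrt{13} + 0 = 154 i \sqrt{13} + 0 = 154 i \sqrt{13}$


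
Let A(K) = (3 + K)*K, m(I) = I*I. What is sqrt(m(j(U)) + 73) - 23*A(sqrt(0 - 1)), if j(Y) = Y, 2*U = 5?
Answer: 23 + sqrt(317)/2 - 69*I ≈ 31.902 - 69.0*I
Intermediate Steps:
U = 5/2 (U = (1/2)*5 = 5/2 ≈ 2.5000)
m(I) = I**2
A(K) = K*(3 + K)
sqrt(m(j(U)) + 73) - 23*A(sqrt(0 - 1)) = sqrt((5/2)**2 + 73) - 23*sqrt(0 - 1)*(3 + sqrt(0 - 1)) = sqrt(25/4 + 73) - 23*sqrt(-1)*(3 + sqrt(-1)) = sqrt(317/4) - 23*I*(3 + I) = sqrt(317)/2 - 23*I*(3 + I)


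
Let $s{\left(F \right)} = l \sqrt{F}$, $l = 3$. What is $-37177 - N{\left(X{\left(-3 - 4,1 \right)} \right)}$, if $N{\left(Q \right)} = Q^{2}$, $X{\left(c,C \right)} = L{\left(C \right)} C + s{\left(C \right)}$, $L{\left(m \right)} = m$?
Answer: $-37193$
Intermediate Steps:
$s{\left(F \right)} = 3 \sqrt{F}$
$X{\left(c,C \right)} = C^{2} + 3 \sqrt{C}$ ($X{\left(c,C \right)} = C C + 3 \sqrt{C} = C^{2} + 3 \sqrt{C}$)
$-37177 - N{\left(X{\left(-3 - 4,1 \right)} \right)} = -37177 - \left(1^{2} + 3 \sqrt{1}\right)^{2} = -37177 - \left(1 + 3 \cdot 1\right)^{2} = -37177 - \left(1 + 3\right)^{2} = -37177 - 4^{2} = -37177 - 16 = -37193$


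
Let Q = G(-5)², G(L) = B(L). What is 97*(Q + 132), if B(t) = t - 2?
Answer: 17557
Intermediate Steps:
B(t) = -2 + t
G(L) = -2 + L
Q = 49 (Q = (-2 - 5)² = (-7)² = 49)
97*(Q + 132) = 97*(49 + 132) = 97*181 = 17557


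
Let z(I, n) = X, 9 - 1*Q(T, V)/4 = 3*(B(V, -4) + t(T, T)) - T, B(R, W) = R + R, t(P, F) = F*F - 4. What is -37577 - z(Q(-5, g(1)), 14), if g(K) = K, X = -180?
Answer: -37397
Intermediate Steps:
t(P, F) = -4 + F² (t(P, F) = F² - 4 = -4 + F²)
B(R, W) = 2*R
Q(T, V) = 84 - 24*V - 12*T² + 4*T (Q(T, V) = 36 - 4*(3*(2*V + (-4 + T²)) - T) = 36 - 4*(3*(-4 + T² + 2*V) - T) = 36 - 4*((-12 + 3*T² + 6*V) - T) = 36 - 4*(-12 - T + 3*T² + 6*V) = 36 + (48 - 24*V - 12*T² + 4*T) = 84 - 24*V - 12*T² + 4*T)
z(I, n) = -180
-37577 - z(Q(-5, g(1)), 14) = -37577 - 1*(-180) = -37577 + 180 = -37397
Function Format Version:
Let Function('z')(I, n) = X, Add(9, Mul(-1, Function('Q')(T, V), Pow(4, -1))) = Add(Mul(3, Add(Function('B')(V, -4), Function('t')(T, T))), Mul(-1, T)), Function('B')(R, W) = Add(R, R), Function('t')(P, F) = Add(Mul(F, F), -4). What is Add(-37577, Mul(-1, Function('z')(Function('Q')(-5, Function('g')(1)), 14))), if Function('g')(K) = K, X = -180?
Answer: -37397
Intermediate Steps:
Function('t')(P, F) = Add(-4, Pow(F, 2)) (Function('t')(P, F) = Add(Pow(F, 2), -4) = Add(-4, Pow(F, 2)))
Function('B')(R, W) = Mul(2, R)
Function('Q')(T, V) = Add(84, Mul(-24, V), Mul(-12, Pow(T, 2)), Mul(4, T)) (Function('Q')(T, V) = Add(36, Mul(-4, Add(Mul(3, Add(Mul(2, V), Add(-4, Pow(T, 2)))), Mul(-1, T)))) = Add(36, Mul(-4, Add(Mul(3, Add(-4, Pow(T, 2), Mul(2, V))), Mul(-1, T)))) = Add(36, Mul(-4, Add(Add(-12, Mul(3, Pow(T, 2)), Mul(6, V)), Mul(-1, T)))) = Add(36, Mul(-4, Add(-12, Mul(-1, T), Mul(3, Pow(T, 2)), Mul(6, V)))) = Add(36, Add(48, Mul(-24, V), Mul(-12, Pow(T, 2)), Mul(4, T))) = Add(84, Mul(-24, V), Mul(-12, Pow(T, 2)), Mul(4, T)))
Function('z')(I, n) = -180
Add(-37577, Mul(-1, Function('z')(Function('Q')(-5, Function('g')(1)), 14))) = Add(-37577, Mul(-1, -180)) = Add(-37577, 180) = -37397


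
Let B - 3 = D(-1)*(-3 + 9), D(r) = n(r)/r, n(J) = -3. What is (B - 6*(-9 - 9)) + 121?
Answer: 250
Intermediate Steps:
D(r) = -3/r
B = 21 (B = 3 + (-3/(-1))*(-3 + 9) = 3 - 3*(-1)*6 = 3 + 3*6 = 3 + 18 = 21)
(B - 6*(-9 - 9)) + 121 = (21 - 6*(-9 - 9)) + 121 = (21 - 6*(-18)) + 121 = (21 + 108) + 121 = 129 + 121 = 250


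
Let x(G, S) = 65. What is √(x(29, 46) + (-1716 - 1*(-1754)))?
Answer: √103 ≈ 10.149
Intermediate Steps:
√(x(29, 46) + (-1716 - 1*(-1754))) = √(65 + (-1716 - 1*(-1754))) = √(65 + (-1716 + 1754)) = √(65 + 38) = √103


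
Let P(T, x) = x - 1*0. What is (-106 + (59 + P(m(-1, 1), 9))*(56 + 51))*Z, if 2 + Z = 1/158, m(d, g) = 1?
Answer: -1129275/79 ≈ -14295.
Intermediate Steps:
P(T, x) = x (P(T, x) = x + 0 = x)
Z = -315/158 (Z = -2 + 1/158 = -315/158 ≈ -1.9937)
(-106 + (59 + P(m(-1, 1), 9))*(56 + 51))*Z = (-106 + (59 + 9)*(56 + 51))*(-315/158) = (-106 + 68*107)*(-315/158) = (-106 + 7276)*(-315/158) = 7170*(-315/158) = -1129275/79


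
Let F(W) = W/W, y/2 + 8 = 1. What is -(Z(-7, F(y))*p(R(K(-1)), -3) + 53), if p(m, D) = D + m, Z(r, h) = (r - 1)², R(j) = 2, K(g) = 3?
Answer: 11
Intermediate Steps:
y = -14 (y = -16 + 2*1 = -16 + 2 = -14)
F(W) = 1
Z(r, h) = (-1 + r)²
-(Z(-7, F(y))*p(R(K(-1)), -3) + 53) = -((-1 - 7)²*(-3 + 2) + 53) = -((-8)²*(-1) + 53) = -(64*(-1) + 53) = -(-64 + 53) = -1*(-11) = 11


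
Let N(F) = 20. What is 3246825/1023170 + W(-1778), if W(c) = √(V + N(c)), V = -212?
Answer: 649365/204634 + 8*I*√3 ≈ 3.1733 + 13.856*I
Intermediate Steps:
W(c) = 8*I*√3 (W(c) = √(-212 + 20) = √(-192) = 8*I*√3)
3246825/1023170 + W(-1778) = 3246825/1023170 + 8*I*√3 = 3246825*(1/1023170) + 8*I*√3 = 649365/204634 + 8*I*√3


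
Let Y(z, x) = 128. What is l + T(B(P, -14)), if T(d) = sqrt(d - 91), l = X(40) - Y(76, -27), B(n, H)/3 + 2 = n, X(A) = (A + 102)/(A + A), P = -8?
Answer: -5049/40 + 11*I ≈ -126.22 + 11.0*I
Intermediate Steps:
X(A) = (102 + A)/(2*A) (X(A) = (102 + A)/((2*A)) = (102 + A)*(1/(2*A)) = (102 + A)/(2*A))
B(n, H) = -6 + 3*n
l = -5049/40 (l = (1/2)*(102 + 40)/40 - 1*128 = (1/2)*(1/40)*142 - 128 = 71/40 - 128 = -5049/40 ≈ -126.22)
T(d) = sqrt(-91 + d)
l + T(B(P, -14)) = -5049/40 + sqrt(-91 + (-6 + 3*(-8))) = -5049/40 + sqrt(-91 + (-6 - 24)) = -5049/40 + sqrt(-91 - 30) = -5049/40 + sqrt(-121) = -5049/40 + 11*I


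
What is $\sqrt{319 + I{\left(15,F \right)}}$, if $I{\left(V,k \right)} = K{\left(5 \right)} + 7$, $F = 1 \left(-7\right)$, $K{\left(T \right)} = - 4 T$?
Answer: $3 \sqrt{34} \approx 17.493$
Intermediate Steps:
$F = -7$
$I{\left(V,k \right)} = -13$ ($I{\left(V,k \right)} = \left(-4\right) 5 + 7 = -20 + 7 = -13$)
$\sqrt{319 + I{\left(15,F \right)}} = \sqrt{319 - 13} = \sqrt{306} = 3 \sqrt{34}$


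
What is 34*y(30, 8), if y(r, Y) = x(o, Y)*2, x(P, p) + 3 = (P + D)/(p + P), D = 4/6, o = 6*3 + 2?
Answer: -3230/21 ≈ -153.81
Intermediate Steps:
o = 20 (o = 18 + 2 = 20)
D = ⅔ (D = 4*(⅙) = ⅔ ≈ 0.66667)
x(P, p) = -3 + (⅔ + P)/(P + p) (x(P, p) = -3 + (P + ⅔)/(p + P) = -3 + (⅔ + P)/(P + p))
y(r, Y) = 2*(-118/3 - 3*Y)/(20 + Y) (y(r, Y) = ((⅔ - 3*Y - 2*20)/(20 + Y))*2 = ((⅔ - 3*Y - 40)/(20 + Y))*2 = ((-118/3 - 3*Y)/(20 + Y))*2 = 2*(-118/3 - 3*Y)/(20 + Y))
34*y(30, 8) = 34*(2*(-118 - 9*8)/(3*(20 + 8))) = 34*((⅔)*(-118 - 72)/28) = 34*((⅔)*(1/28)*(-190)) = 34*(-95/21) = -3230/21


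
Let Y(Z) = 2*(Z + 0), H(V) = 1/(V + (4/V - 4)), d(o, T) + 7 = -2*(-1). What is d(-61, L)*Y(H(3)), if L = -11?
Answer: -30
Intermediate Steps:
d(o, T) = -5 (d(o, T) = -7 - 2*(-1) = -7 + 2 = -5)
H(V) = 1/(-4 + V + 4/V) (H(V) = 1/(V + (-4 + 4/V)) = 1/(-4 + V + 4/V))
Y(Z) = 2*Z
d(-61, L)*Y(H(3)) = -10*3/(4 + 3² - 4*3) = -10*3/(4 + 9 - 12) = -10*3/1 = -10*3*1 = -10*3 = -5*6 = -30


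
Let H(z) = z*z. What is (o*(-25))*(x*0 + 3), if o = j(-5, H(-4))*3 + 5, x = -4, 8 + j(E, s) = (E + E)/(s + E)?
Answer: 17925/11 ≈ 1629.5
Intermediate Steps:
H(z) = z²
j(E, s) = -8 + 2*E/(E + s) (j(E, s) = -8 + (E + E)/(s + E) = -8 + (2*E)/(E + s) = -8 + 2*E/(E + s))
o = -239/11 (o = (2*(-4*(-4)² - 3*(-5))/(-5 + (-4)²))*3 + 5 = (2*(-4*16 + 15)/(-5 + 16))*3 + 5 = (2*(-64 + 15)/11)*3 + 5 = (2*(1/11)*(-49))*3 + 5 = -98/11*3 + 5 = -294/11 + 5 = -239/11 ≈ -21.727)
(o*(-25))*(x*0 + 3) = (-239/11*(-25))*(-4*0 + 3) = 5975*(0 + 3)/11 = (5975/11)*3 = 17925/11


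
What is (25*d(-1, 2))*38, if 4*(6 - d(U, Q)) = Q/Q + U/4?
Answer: 44175/8 ≈ 5521.9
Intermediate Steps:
d(U, Q) = 23/4 - U/16 (d(U, Q) = 6 - (Q/Q + U/4)/4 = 6 - (1 + U*(1/4))/4 = 6 - (1 + U/4)/4 = 6 + (-1/4 - U/16) = 23/4 - U/16)
(25*d(-1, 2))*38 = (25*(23/4 - 1/16*(-1)))*38 = (25*(23/4 + 1/16))*38 = (25*(93/16))*38 = (2325/16)*38 = 44175/8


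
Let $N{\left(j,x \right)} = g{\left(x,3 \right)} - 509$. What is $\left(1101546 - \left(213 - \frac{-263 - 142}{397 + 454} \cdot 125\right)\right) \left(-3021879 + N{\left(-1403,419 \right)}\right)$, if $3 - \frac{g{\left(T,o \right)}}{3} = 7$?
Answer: $- \frac{2832544190179200}{851} \approx -3.3285 \cdot 10^{12}$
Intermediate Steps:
$g{\left(T,o \right)} = -12$ ($g{\left(T,o \right)} = 9 - 21 = -12$)
$N{\left(j,x \right)} = -521$ ($N{\left(j,x \right)} = -12 - 509 = -521$)
$\left(1101546 - \left(213 - \frac{-263 - 142}{397 + 454} \cdot 125\right)\right) \left(-3021879 + N{\left(-1403,419 \right)}\right) = \left(1101546 - \left(213 - \frac{-263 - 142}{397 + 454} \cdot 125\right)\right) \left(-3021879 - 521\right) = \left(1101546 - \left(213 - - \frac{405}{851} \cdot 125\right)\right) \left(-3022400\right) = \left(1101546 - \left(213 - \left(-405\right) \frac{1}{851} \cdot 125\right)\right) \left(-3022400\right) = \left(1101546 - \frac{231888}{851}\right) \left(-3022400\right) = \frac{937183758}{851} \left(-3022400\right) = - \frac{2832544190179200}{851}$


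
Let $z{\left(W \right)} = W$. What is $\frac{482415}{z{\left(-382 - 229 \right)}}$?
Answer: $- \frac{482415}{611} \approx -789.55$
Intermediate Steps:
$\frac{482415}{z{\left(-382 - 229 \right)}} = \frac{482415}{-382 - 229} = \frac{482415}{-611} = 482415 \left(- \frac{1}{611}\right) = - \frac{482415}{611}$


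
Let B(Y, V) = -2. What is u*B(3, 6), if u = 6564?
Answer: -13128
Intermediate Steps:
u*B(3, 6) = 6564*(-2) = -13128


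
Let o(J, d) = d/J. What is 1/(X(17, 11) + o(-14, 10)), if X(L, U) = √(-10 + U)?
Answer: 7/2 ≈ 3.5000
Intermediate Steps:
1/(X(17, 11) + o(-14, 10)) = 1/(√(-10 + 11) + 10/(-14)) = 1/(√1 + 10*(-1/14)) = 1/(1 - 5/7) = 1/(2/7) = 7/2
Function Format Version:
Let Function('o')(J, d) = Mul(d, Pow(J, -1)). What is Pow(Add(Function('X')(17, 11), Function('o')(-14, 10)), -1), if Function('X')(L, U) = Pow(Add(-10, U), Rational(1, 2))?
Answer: Rational(7, 2) ≈ 3.5000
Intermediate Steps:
Pow(Add(Function('X')(17, 11), Function('o')(-14, 10)), -1) = Pow(Add(Pow(Add(-10, 11), Rational(1, 2)), Mul(10, Pow(-14, -1))), -1) = Pow(Add(Pow(1, Rational(1, 2)), Mul(10, Rational(-1, 14))), -1) = Pow(Add(1, Rational(-5, 7)), -1) = Pow(Rational(2, 7), -1) = Rational(7, 2)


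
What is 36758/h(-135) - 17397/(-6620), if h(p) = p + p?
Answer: -23864077/178740 ≈ -133.51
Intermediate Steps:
h(p) = 2*p
36758/h(-135) - 17397/(-6620) = 36758/((2*(-135))) - 17397/(-6620) = 36758/(-270) - 17397*(-1/6620) = 36758*(-1/270) + 17397/6620 = -18379/135 + 17397/6620 = -23864077/178740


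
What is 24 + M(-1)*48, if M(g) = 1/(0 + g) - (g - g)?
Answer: -24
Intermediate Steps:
M(g) = 1/g (M(g) = 1/g - 1*0 = 1/g + 0 = 1/g)
24 + M(-1)*48 = 24 + 48/(-1) = 24 - 1*48 = 24 - 48 = -24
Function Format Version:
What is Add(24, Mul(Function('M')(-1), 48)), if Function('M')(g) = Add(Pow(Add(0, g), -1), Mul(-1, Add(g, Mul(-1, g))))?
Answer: -24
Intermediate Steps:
Function('M')(g) = Pow(g, -1) (Function('M')(g) = Add(Pow(g, -1), Mul(-1, 0)) = Add(Pow(g, -1), 0) = Pow(g, -1))
Add(24, Mul(Function('M')(-1), 48)) = Add(24, Mul(Pow(-1, -1), 48)) = Add(24, Mul(-1, 48)) = Add(24, -48) = -24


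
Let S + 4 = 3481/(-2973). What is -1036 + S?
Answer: -3095401/2973 ≈ -1041.2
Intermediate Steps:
S = -15373/2973 (S = -4 + 3481/(-2973) = -4 + 3481*(-1/2973) = -4 - 3481/2973 = -15373/2973 ≈ -5.1709)
-1036 + S = -1036 - 15373/2973 = -3095401/2973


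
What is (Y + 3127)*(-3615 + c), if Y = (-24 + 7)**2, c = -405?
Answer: -13732320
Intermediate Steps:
Y = 289 (Y = (-17)**2 = 289)
(Y + 3127)*(-3615 + c) = (289 + 3127)*(-3615 - 405) = 3416*(-4020) = -13732320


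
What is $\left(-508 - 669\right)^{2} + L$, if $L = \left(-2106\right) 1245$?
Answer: $-1236641$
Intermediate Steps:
$L = -2621970$
$\left(-508 - 669\right)^{2} + L = \left(-508 - 669\right)^{2} - 2621970 = \left(-1177\right)^{2} - 2621970 = 1385329 - 2621970 = -1236641$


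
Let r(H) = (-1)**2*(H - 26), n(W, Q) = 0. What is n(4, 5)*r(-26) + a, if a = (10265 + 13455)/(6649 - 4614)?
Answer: 4744/407 ≈ 11.656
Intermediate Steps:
r(H) = -26 + H (r(H) = 1*(-26 + H) = -26 + H)
a = 4744/407 (a = 23720/2035 = 23720*(1/2035) = 4744/407 ≈ 11.656)
n(4, 5)*r(-26) + a = 0*(-26 - 26) + 4744/407 = 0*(-52) + 4744/407 = 0 + 4744/407 = 4744/407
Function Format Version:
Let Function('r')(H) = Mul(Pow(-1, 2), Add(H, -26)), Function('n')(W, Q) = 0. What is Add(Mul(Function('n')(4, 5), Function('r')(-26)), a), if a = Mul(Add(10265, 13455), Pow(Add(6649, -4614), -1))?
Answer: Rational(4744, 407) ≈ 11.656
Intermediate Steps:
Function('r')(H) = Add(-26, H) (Function('r')(H) = Mul(1, Add(-26, H)) = Add(-26, H))
a = Rational(4744, 407) (a = Mul(23720, Pow(2035, -1)) = Mul(23720, Rational(1, 2035)) = Rational(4744, 407) ≈ 11.656)
Add(Mul(Function('n')(4, 5), Function('r')(-26)), a) = Add(Mul(0, Add(-26, -26)), Rational(4744, 407)) = Add(Mul(0, -52), Rational(4744, 407)) = Add(0, Rational(4744, 407)) = Rational(4744, 407)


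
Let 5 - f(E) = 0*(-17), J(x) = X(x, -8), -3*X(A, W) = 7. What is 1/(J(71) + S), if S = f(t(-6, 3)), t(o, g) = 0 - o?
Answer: 3/8 ≈ 0.37500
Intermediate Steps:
X(A, W) = -7/3 (X(A, W) = -1/3*7 = -7/3)
t(o, g) = -o
J(x) = -7/3
f(E) = 5 (f(E) = 5 - 0*(-17) = 5 - 1*0 = 5 + 0 = 5)
S = 5
1/(J(71) + S) = 1/(-7/3 + 5) = 1/(8/3) = 3/8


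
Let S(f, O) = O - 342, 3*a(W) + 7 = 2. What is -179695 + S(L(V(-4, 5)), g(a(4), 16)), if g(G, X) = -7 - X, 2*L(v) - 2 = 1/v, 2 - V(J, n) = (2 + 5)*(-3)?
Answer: -180060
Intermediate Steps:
a(W) = -5/3 (a(W) = -7/3 + (⅓)*2 = -7/3 + ⅔ = -5/3)
V(J, n) = 23 (V(J, n) = 2 - (2 + 5)*(-3) = 2 - 7*(-3) = 2 - 1*(-21) = 2 + 21 = 23)
L(v) = 1 + 1/(2*v)
S(f, O) = -342 + O
-179695 + S(L(V(-4, 5)), g(a(4), 16)) = -179695 + (-342 + (-7 - 1*16)) = -179695 + (-342 + (-7 - 16)) = -179695 + (-342 - 23) = -179695 - 365 = -180060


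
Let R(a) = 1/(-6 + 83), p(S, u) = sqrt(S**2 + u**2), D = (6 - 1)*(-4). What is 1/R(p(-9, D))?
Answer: 77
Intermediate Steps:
D = -20 (D = 5*(-4) = -20)
R(a) = 1/77
1/R(p(-9, D)) = 1/(1/77) = 77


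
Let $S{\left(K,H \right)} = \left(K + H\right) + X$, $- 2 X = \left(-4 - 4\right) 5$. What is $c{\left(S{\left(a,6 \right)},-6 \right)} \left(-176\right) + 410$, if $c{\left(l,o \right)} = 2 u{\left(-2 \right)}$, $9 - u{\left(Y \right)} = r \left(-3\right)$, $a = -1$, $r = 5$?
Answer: $-8038$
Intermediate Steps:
$X = 20$ ($X = - \frac{\left(-4 - 4\right) 5}{2} = - \frac{\left(-8\right) 5}{2} = \left(- \frac{1}{2}\right) \left(-40\right) = 20$)
$u{\left(Y \right)} = 24$ ($u{\left(Y \right)} = 9 - 5 \left(-3\right) = 9 - -15 = 9 + 15 = 24$)
$S{\left(K,H \right)} = 20 + H + K$ ($S{\left(K,H \right)} = \left(K + H\right) + 20 = \left(H + K\right) + 20 = 20 + H + K$)
$c{\left(l,o \right)} = 48$ ($c{\left(l,o \right)} = 2 \cdot 24 = 48$)
$c{\left(S{\left(a,6 \right)},-6 \right)} \left(-176\right) + 410 = 48 \left(-176\right) + 410 = -8448 + 410 = -8038$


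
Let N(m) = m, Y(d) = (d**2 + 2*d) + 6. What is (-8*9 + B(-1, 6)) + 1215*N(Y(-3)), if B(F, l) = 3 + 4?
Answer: 10870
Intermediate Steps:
Y(d) = 6 + d**2 + 2*d
B(F, l) = 7
(-8*9 + B(-1, 6)) + 1215*N(Y(-3)) = (-8*9 + 7) + 1215*(6 + (-3)**2 + 2*(-3)) = (-72 + 7) + 1215*(6 + 9 - 6) = -65 + 1215*9 = -65 + 10935 = 10870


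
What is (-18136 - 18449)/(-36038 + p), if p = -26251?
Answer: 1355/2307 ≈ 0.58734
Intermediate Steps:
(-18136 - 18449)/(-36038 + p) = (-18136 - 18449)/(-36038 - 26251) = -36585/(-62289) = -36585*(-1/62289) = 1355/2307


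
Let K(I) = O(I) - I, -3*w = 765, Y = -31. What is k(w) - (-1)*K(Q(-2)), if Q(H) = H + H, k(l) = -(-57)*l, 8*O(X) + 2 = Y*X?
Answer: -58063/4 ≈ -14516.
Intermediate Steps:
w = -255 (w = -⅓*765 = -255)
O(X) = -¼ - 31*X/8 (O(X) = -¼ + (-31*X)/8 = -¼ - 31*X/8)
k(l) = 57*l
Q(H) = 2*H
K(I) = -¼ - 39*I/8 (K(I) = (-¼ - 31*I/8) - I = -¼ - 39*I/8)
k(w) - (-1)*K(Q(-2)) = 57*(-255) - (-1)*(-¼ - 39*(-2)/4) = -14535 - (-1)*(-¼ - 39/8*(-4)) = -14535 - (-1)*(-¼ + 39/2) = -14535 - (-1)*77/4 = -14535 - 1*(-77/4) = -14535 + 77/4 = -58063/4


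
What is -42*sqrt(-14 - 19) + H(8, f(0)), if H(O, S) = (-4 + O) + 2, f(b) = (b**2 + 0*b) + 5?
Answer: 6 - 42*I*sqrt(33) ≈ 6.0 - 241.27*I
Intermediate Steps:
f(b) = 5 + b**2 (f(b) = (b**2 + 0) + 5 = b**2 + 5 = 5 + b**2)
H(O, S) = -2 + O
-42*sqrt(-14 - 19) + H(8, f(0)) = -42*sqrt(-14 - 19) + (-2 + 8) = -42*I*sqrt(33) + 6 = 6 - 42*I*sqrt(33)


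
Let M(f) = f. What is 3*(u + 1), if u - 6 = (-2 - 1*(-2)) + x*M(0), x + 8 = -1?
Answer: 21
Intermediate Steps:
x = -9 (x = -8 - 1 = -9)
u = 6 (u = 6 + ((-2 - 1*(-2)) - 9*0) = 6 + ((-2 + 2) + 0) = 6 + (0 + 0) = 6 + 0 = 6)
3*(u + 1) = 3*(6 + 1) = 3*7 = 21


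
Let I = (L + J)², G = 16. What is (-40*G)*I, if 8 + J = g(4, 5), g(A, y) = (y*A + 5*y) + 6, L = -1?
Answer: -1128960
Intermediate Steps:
g(A, y) = 6 + 5*y + A*y (g(A, y) = (A*y + 5*y) + 6 = (5*y + A*y) + 6 = 6 + 5*y + A*y)
J = 43 (J = -8 + (6 + 5*5 + 4*5) = -8 + (6 + 25 + 20) = -8 + 51 = 43)
I = 1764 (I = (-1 + 43)² = 42² = 1764)
(-40*G)*I = -40*16*1764 = -640*1764 = -1128960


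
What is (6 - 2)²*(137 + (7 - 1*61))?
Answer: 1328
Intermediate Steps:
(6 - 2)²*(137 + (7 - 1*61)) = 4²*(137 + (7 - 61)) = 16*(137 - 54) = 16*83 = 1328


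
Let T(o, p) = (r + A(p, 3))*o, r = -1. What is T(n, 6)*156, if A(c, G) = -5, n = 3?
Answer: -2808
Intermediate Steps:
T(o, p) = -6*o (T(o, p) = (-1 - 5)*o = -6*o)
T(n, 6)*156 = -6*3*156 = -18*156 = -2808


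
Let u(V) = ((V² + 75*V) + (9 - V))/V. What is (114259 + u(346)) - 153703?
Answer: -13502295/346 ≈ -39024.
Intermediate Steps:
u(V) = (9 + V² + 74*V)/V
(114259 + u(346)) - 153703 = (114259 + (74 + 346 + 9/346)) - 153703 = (114259 + 145329/346) - 153703 = 39678943/346 - 153703 = -13502295/346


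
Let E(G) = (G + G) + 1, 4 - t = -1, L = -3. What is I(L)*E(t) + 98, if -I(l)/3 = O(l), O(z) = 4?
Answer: -34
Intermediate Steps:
t = 5 (t = 4 - 1*(-1) = 4 + 1 = 5)
E(G) = 1 + 2*G (E(G) = 2*G + 1 = 1 + 2*G)
I(l) = -12 (I(l) = -3*4 = -12)
I(L)*E(t) + 98 = -12*(1 + 2*5) + 98 = -12*(1 + 10) + 98 = -12*11 + 98 = -132 + 98 = -34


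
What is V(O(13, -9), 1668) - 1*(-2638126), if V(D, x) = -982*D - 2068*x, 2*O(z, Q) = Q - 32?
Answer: -791167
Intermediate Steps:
O(z, Q) = -16 + Q/2 (O(z, Q) = (Q - 32)/2 = (-32 + Q)/2 = -16 + Q/2)
V(D, x) = -2068*x - 982*D
V(O(13, -9), 1668) - 1*(-2638126) = (-2068*1668 - 982*(-16 + (1/2)*(-9))) - 1*(-2638126) = (-3449424 - 982*(-16 - 9/2)) + 2638126 = (-3449424 - 982*(-41/2)) + 2638126 = (-3449424 + 20131) + 2638126 = -3429293 + 2638126 = -791167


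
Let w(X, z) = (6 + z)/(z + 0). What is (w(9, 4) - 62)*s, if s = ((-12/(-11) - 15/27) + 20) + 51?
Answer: -421379/99 ≈ -4256.4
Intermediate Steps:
w(X, z) = (6 + z)/z
s = 7082/99 (s = ((-12*(-1/11) - 15*1/27) + 20) + 51 = ((12/11 - 5/9) + 20) + 51 = (53/99 + 20) + 51 = 2033/99 + 51 = 7082/99 ≈ 71.535)
(w(9, 4) - 62)*s = ((6 + 4)/4 - 62)*(7082/99) = ((1/4)*10 - 62)*(7082/99) = (5/2 - 62)*(7082/99) = -119/2*7082/99 = -421379/99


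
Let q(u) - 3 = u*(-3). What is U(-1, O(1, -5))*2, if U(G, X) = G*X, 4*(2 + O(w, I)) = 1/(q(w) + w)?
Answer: 7/2 ≈ 3.5000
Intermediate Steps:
q(u) = 3 - 3*u (q(u) = 3 + u*(-3) = 3 - 3*u)
O(w, I) = -2 + 1/(4*(3 - 2*w)) (O(w, I) = -2 + 1/(4*((3 - 3*w) + w)) = -2 + 1/(4*(3 - 2*w)))
U(-1, O(1, -5))*2 = -(23 - 16*1)/(4*(-3 + 2*1))*2 = -(23 - 16)/(4*(-3 + 2))*2 = -7/(4*(-1))*2 = -(-1)*7/4*2 = -1*(-7/4)*2 = (7/4)*2 = 7/2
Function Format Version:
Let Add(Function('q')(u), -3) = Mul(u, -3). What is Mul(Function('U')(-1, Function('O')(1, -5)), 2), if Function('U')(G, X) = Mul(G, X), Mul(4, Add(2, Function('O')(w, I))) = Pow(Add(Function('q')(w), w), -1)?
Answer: Rational(7, 2) ≈ 3.5000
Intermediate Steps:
Function('q')(u) = Add(3, Mul(-3, u)) (Function('q')(u) = Add(3, Mul(u, -3)) = Add(3, Mul(-3, u)))
Function('O')(w, I) = Add(-2, Mul(Rational(1, 4), Pow(Add(3, Mul(-2, w)), -1))) (Function('O')(w, I) = Add(-2, Mul(Rational(1, 4), Pow(Add(Add(3, Mul(-3, w)), w), -1))) = Add(-2, Mul(Rational(1, 4), Pow(Add(3, Mul(-2, w)), -1))))
Mul(Function('U')(-1, Function('O')(1, -5)), 2) = Mul(Mul(-1, Mul(Rational(1, 4), Pow(Add(-3, Mul(2, 1)), -1), Add(23, Mul(-16, 1)))), 2) = Mul(Mul(-1, Mul(Rational(1, 4), Pow(Add(-3, 2), -1), Add(23, -16))), 2) = Mul(Mul(-1, Mul(Rational(1, 4), Pow(-1, -1), 7)), 2) = Mul(Mul(-1, Mul(Rational(1, 4), -1, 7)), 2) = Mul(Mul(-1, Rational(-7, 4)), 2) = Mul(Rational(7, 4), 2) = Rational(7, 2)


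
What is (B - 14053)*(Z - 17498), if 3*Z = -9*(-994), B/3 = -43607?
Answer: 2102990984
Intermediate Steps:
B = -130821 (B = 3*(-43607) = -130821)
Z = 2982 (Z = (-9*(-994))/3 = (1/3)*8946 = 2982)
(B - 14053)*(Z - 17498) = (-130821 - 14053)*(2982 - 17498) = -144874*(-14516) = 2102990984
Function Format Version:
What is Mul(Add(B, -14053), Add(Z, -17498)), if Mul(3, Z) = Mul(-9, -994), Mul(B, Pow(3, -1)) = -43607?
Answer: 2102990984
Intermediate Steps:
B = -130821 (B = Mul(3, -43607) = -130821)
Z = 2982 (Z = Mul(Rational(1, 3), Mul(-9, -994)) = Mul(Rational(1, 3), 8946) = 2982)
Mul(Add(B, -14053), Add(Z, -17498)) = Mul(Add(-130821, -14053), Add(2982, -17498)) = Mul(-144874, -14516) = 2102990984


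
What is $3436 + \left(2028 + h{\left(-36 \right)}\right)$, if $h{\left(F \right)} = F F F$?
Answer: $-41192$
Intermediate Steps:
$h{\left(F \right)} = F^{3}$ ($h{\left(F \right)} = F^{2} F = F^{3}$)
$3436 + \left(2028 + h{\left(-36 \right)}\right) = 3436 + \left(2028 + \left(-36\right)^{3}\right) = 3436 + \left(2028 - 46656\right) = 3436 - 44628 = -41192$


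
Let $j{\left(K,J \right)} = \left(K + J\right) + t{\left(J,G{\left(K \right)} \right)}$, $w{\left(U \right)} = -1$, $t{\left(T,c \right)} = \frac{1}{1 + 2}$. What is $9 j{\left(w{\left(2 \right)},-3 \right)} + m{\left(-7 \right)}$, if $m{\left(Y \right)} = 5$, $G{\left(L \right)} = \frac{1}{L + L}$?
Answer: $-28$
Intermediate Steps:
$G{\left(L \right)} = \frac{1}{2 L}$
$t{\left(T,c \right)} = \frac{1}{3}$
$j{\left(K,J \right)} = \frac{1}{3} + J + K$ ($j{\left(K,J \right)} = \left(K + J\right) + \frac{1}{3} = \left(J + K\right) + \frac{1}{3} = \frac{1}{3} + J + K$)
$9 j{\left(w{\left(2 \right)},-3 \right)} + m{\left(-7 \right)} = 9 \left(\frac{1}{3} - 3 - 1\right) + 5 = 9 \left(- \frac{11}{3}\right) + 5 = -33 + 5 = -28$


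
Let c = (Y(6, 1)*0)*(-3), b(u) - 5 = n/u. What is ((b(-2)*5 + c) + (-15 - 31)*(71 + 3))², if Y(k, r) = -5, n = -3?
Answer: 45468049/4 ≈ 1.1367e+7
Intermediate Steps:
b(u) = 5 - 3/u
c = 0 (c = -5*0*(-3) = 0*(-3) = 0)
((b(-2)*5 + c) + (-15 - 31)*(71 + 3))² = (((5 - 3/(-2))*5 + 0) + (-15 - 31)*(71 + 3))² = (((5 - 3*(-½))*5 + 0) - 46*74)² = (((5 + 3/2)*5 + 0) - 3404)² = (((13/2)*5 + 0) - 3404)² = ((65/2 + 0) - 3404)² = (65/2 - 3404)² = (-6743/2)² = 45468049/4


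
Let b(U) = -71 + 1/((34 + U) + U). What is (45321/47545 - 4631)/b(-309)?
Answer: 128559175216/1971453425 ≈ 65.210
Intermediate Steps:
b(U) = -71 + 1/(34 + 2*U)
(45321/47545 - 4631)/b(-309) = (45321/47545 - 4631)/(((-2413 - 142*(-309))/(2*(17 - 309)))) = (45321*(1/47545) - 4631)/(((1/2)*(-2413 + 43878)/(-292))) = (45321/47545 - 4631)/(((1/2)*(-1/292)*41465)) = -220135574/(47545*(-41465/584)) = -220135574/47545*(-584/41465) = 128559175216/1971453425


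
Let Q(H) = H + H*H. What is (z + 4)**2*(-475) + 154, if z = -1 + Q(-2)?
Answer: -11721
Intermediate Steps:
Q(H) = H + H**2
z = 1 (z = -1 - 2*(1 - 2) = -1 - 2*(-1) = -1 + 2 = 1)
(z + 4)**2*(-475) + 154 = (1 + 4)**2*(-475) + 154 = 5**2*(-475) + 154 = 25*(-475) + 154 = -11875 + 154 = -11721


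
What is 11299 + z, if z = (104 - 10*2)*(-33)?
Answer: 8527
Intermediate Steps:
z = -2772 (z = (104 - 20)*(-33) = 84*(-33) = -2772)
11299 + z = 11299 - 2772 = 8527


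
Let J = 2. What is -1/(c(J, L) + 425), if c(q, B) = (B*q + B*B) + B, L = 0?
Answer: -1/425 ≈ -0.0023529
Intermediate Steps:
c(q, B) = B + B**2 + B*q (c(q, B) = (B*q + B**2) + B = (B**2 + B*q) + B = B + B**2 + B*q)
-1/(c(J, L) + 425) = -1/(0*(1 + 0 + 2) + 425) = -1/(0*3 + 425) = -1/(0 + 425) = -1/425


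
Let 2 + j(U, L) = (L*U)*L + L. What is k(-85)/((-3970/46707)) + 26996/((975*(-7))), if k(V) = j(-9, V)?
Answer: 2075598853168/2709525 ≈ 7.6604e+5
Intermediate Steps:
j(U, L) = -2 + L + U*L² (j(U, L) = -2 + ((L*U)*L + L) = -2 + (U*L² + L) = -2 + (L + U*L²) = -2 + L + U*L²)
k(V) = -2 + V - 9*V²
k(-85)/((-3970/46707)) + 26996/((975*(-7))) = (-2 - 85 - 9*(-85)²)/((-3970/46707)) + 26996/((975*(-7))) = (-2 - 85 - 9*7225)/((-3970*1/46707)) + 26996/(-6825) = (-2 - 85 - 65025)/(-3970/46707) + 26996*(-1/6825) = -65112*(-46707/3970) - 26996/6825 = 1520593092/1985 - 26996/6825 = 2075598853168/2709525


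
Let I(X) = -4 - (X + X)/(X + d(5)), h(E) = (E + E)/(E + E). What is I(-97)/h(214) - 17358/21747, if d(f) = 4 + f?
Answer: -203051/28996 ≈ -7.0027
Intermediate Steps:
h(E) = 1 (h(E) = (2*E)/((2*E)) = (2*E)*(1/(2*E)) = 1)
I(X) = -4 - 2*X/(9 + X) (I(X) = -4 - (X + X)/(X + (4 + 5)) = -4 - 2*X/(X + 9) = -4 - 2*X/(9 + X))
I(-97)/h(214) - 17358/21747 = (6*(-6 - 1*(-97))/(9 - 97))/1 - 17358/21747 = (6*(-6 + 97)/(-88))*1 - 17358*1/21747 = (6*(-1/88)*91)*1 - 526/659 = -273/44*1 - 526/659 = -273/44 - 526/659 = -203051/28996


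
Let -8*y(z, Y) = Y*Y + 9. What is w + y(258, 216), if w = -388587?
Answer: -3155361/8 ≈ -3.9442e+5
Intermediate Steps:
y(z, Y) = -9/8 - Y²/8 (y(z, Y) = -(Y*Y + 9)/8 = -(Y² + 9)/8 = -(9 + Y²)/8 = -9/8 - Y²/8)
w + y(258, 216) = -388587 + (-9/8 - ⅛*216²) = -388587 + (-9/8 - ⅛*46656) = -388587 + (-9/8 - 5832) = -388587 - 46665/8 = -3155361/8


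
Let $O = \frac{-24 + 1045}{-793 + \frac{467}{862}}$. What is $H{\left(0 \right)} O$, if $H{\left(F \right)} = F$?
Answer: $0$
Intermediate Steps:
$O = - \frac{880102}{683099}$ ($O = \frac{1021}{-793 + 467 \cdot \frac{1}{862}} = \frac{1021}{-793 + \frac{467}{862}} = \frac{1021}{- \frac{683099}{862}} = 1021 \left(- \frac{862}{683099}\right) = - \frac{880102}{683099} \approx -1.2884$)
$H{\left(0 \right)} O = 0 \left(- \frac{880102}{683099}\right) = 0$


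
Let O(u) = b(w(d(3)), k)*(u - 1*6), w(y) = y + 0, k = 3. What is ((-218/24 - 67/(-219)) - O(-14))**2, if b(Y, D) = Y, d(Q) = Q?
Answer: 223711849/85264 ≈ 2623.8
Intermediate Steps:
w(y) = y
O(u) = -18 + 3*u (O(u) = 3*(u - 1*6) = 3*(u - 6) = 3*(-6 + u) = -18 + 3*u)
((-218/24 - 67/(-219)) - O(-14))**2 = ((-218/24 - 67/(-219)) - (-18 + 3*(-14)))**2 = ((-218*1/24 - 67*(-1/219)) - (-18 - 42))**2 = ((-109/12 + 67/219) - 1*(-60))**2 = (-2563/292 + 60)**2 = (14957/292)**2 = 223711849/85264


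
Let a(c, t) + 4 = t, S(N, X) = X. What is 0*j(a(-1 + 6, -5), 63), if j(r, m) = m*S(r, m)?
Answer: 0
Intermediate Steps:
a(c, t) = -4 + t
j(r, m) = m² (j(r, m) = m*m = m²)
0*j(a(-1 + 6, -5), 63) = 0*63² = 0*3969 = 0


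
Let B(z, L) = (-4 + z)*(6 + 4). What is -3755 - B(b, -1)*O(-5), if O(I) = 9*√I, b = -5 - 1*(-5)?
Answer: -3755 + 360*I*√5 ≈ -3755.0 + 804.98*I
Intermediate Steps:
b = 0 (b = -5 + 5 = 0)
B(z, L) = -40 + 10*z (B(z, L) = (-4 + z)*10 = -40 + 10*z)
-3755 - B(b, -1)*O(-5) = -3755 - (-40 + 10*0)*9*√(-5) = -3755 - (-40 + 0)*9*(I*√5) = -3755 - (-40)*9*I*√5 = -3755 - (-360)*I*√5 = -3755 + 360*I*√5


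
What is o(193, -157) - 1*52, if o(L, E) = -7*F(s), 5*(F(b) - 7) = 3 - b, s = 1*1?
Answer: -519/5 ≈ -103.80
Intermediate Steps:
s = 1
F(b) = 38/5 - b/5 (F(b) = 7 + (3 - b)/5 = 7 + (3/5 - b/5) = 38/5 - b/5)
o(L, E) = -259/5 (o(L, E) = -7*(38/5 - 1/5*1) = -7*(38/5 - 1/5) = -7*37/5 = -259/5)
o(193, -157) - 1*52 = -259/5 - 1*52 = -259/5 - 52 = -519/5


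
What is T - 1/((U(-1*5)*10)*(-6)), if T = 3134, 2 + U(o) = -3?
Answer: 940199/300 ≈ 3134.0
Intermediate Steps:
U(o) = -5 (U(o) = -2 - 3 = -5)
T - 1/((U(-1*5)*10)*(-6)) = 3134 - 1/(-5*10*(-6)) = 3134 - 1/((-50*(-6))) = 3134 - 1/300 = 940199/300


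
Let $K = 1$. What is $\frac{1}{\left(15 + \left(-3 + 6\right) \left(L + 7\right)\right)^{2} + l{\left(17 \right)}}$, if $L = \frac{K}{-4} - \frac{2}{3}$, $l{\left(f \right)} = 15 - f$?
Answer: $\frac{16}{17657} \approx 0.00090616$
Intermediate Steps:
$L = - \frac{11}{12}$ ($L = 1 \frac{1}{-4} - \frac{2}{3} = 1 \left(- \frac{1}{4}\right) - \frac{2}{3} = - \frac{1}{4} - \frac{2}{3} = - \frac{11}{12} \approx -0.91667$)
$\frac{1}{\left(15 + \left(-3 + 6\right) \left(L + 7\right)\right)^{2} + l{\left(17 \right)}} = \frac{1}{\left(15 + \left(-3 + 6\right) \left(- \frac{11}{12} + 7\right)\right)^{2} + \left(15 - 17\right)} = \frac{1}{\left(15 + 3 \cdot \frac{73}{12}\right)^{2} + \left(15 - 17\right)} = \frac{1}{\left(15 + \frac{73}{4}\right)^{2} - 2} = \frac{1}{\left(\frac{133}{4}\right)^{2} - 2} = \frac{1}{\frac{17689}{16} - 2} = \frac{1}{\frac{17657}{16}} = \frac{16}{17657}$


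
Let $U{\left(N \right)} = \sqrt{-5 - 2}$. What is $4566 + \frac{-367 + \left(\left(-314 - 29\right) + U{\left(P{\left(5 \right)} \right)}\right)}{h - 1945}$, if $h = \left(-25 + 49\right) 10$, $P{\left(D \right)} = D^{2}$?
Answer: $\frac{1557148}{341} - \frac{i \sqrt{7}}{1705} \approx 4566.4 - 0.0015518 i$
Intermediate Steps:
$h = 240$ ($h = 24 \cdot 10 = 240$)
$U{\left(N \right)} = i \sqrt{7}$ ($U{\left(N \right)} = \sqrt{-7} = i \sqrt{7}$)
$4566 + \frac{-367 + \left(\left(-314 - 29\right) + U{\left(P{\left(5 \right)} \right)}\right)}{h - 1945} = 4566 + \frac{-367 + \left(\left(-314 - 29\right) + i \sqrt{7}\right)}{240 - 1945} = 4566 + \frac{-367 - \left(343 - i \sqrt{7}\right)}{-1705} = 4566 + \left(-710 + i \sqrt{7}\right) \left(- \frac{1}{1705}\right) = 4566 + \left(\frac{142}{341} - \frac{i \sqrt{7}}{1705}\right) = \frac{1557148}{341} - \frac{i \sqrt{7}}{1705}$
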